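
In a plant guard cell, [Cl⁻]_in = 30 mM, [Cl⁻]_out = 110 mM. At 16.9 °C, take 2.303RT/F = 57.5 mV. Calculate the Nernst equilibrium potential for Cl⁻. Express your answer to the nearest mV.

E = (57.5/z) · log₁₀([Cl⁻]_out/[Cl⁻]_in) with z = -1.
For an anion, dividing by z = -1 reverses the sign.
= (57.5/-1) · log₁₀(110/30) = -57.50 · log₁₀(3.667)
= -57.50 · (0.5643) = -32.45 mV

-32 mV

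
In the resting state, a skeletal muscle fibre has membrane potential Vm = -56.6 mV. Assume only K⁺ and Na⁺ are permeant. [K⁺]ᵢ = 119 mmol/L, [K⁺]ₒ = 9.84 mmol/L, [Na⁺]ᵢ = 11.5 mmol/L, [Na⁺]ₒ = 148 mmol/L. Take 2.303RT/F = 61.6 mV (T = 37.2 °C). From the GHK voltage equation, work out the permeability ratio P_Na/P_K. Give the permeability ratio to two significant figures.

0.031

Let α = P_Na/P_K. GHK: Vm = 61.6·log₁₀[(Kₒ + α·Naₒ)/(Kᵢ + α·Naᵢ)].
10^(Vm/61.6) = 10^(-56.6/61.6) = 0.12055
So 0.12055·(Kᵢ + α·Naᵢ) = Kₒ + α·Naₒ → α = (0.12055·119.0 − 9.84) / (148.0 − 0.12055·11.5)
α = (14.35 − 9.84) / (148.0 − 1.386) = 4.506/146.6 = 0.03073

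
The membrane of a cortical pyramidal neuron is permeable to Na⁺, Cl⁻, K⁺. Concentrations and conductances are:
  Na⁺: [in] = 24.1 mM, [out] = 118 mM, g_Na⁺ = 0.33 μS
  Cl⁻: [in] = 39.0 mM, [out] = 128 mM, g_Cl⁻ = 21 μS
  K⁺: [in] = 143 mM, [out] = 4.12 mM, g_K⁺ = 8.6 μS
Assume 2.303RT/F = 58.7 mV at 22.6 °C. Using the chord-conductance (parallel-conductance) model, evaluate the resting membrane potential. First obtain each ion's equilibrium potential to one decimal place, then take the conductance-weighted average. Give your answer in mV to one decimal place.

E_Na⁺ = (58.7/1)·log₁₀(118/24.1) = 40.5 mV
E_Cl⁻ = (58.7/-1)·log₁₀(128/39.0) = -30.3 mV
E_K⁺ = (58.7/1)·log₁₀(4.12/143) = -90.4 mV
Vm = (Σ gᵢEᵢ)/(Σ gᵢ) = (0.33·40.5 + 21·-30.3 + 8.6·-90.4) / (0.33 + 21 + 8.6)
= -1400.38 / 29.93 = -46.79 mV

-46.8 mV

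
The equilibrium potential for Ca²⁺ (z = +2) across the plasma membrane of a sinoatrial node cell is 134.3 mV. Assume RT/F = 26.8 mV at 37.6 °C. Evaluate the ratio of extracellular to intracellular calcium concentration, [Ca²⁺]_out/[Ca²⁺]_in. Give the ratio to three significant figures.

22500

ln([out]/[in]) = E·z/(26.8) = 134.3 × 2 / 26.8 = 10.0224
[out]/[in] = e^(10.0224) = 2.253e+04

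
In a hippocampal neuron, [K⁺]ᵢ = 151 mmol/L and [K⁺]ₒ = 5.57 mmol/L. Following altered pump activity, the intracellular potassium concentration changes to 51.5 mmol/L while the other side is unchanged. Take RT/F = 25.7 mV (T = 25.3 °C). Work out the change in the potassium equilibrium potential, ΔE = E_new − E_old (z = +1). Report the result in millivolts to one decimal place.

27.6 mV

E_old = (25.7/1)·ln(5.57/151) = -84.81 mV
E_new = (25.7/1)·ln(5.57/51.5) = -57.16 mV
ΔE = -57.16 − (-84.81) = 27.65 mV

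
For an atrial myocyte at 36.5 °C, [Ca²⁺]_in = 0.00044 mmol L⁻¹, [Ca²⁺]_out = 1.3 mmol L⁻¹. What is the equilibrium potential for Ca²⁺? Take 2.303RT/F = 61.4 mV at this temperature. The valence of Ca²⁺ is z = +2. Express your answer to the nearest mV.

107 mV

E = (61.4/z) · log₁₀([Ca²⁺]_out/[Ca²⁺]_in) with z = +2.
= (61.4/2) · log₁₀(1.3/0.00044) = 30.70 · log₁₀(2955)
= 30.70 · (3.4705) = 106.54 mV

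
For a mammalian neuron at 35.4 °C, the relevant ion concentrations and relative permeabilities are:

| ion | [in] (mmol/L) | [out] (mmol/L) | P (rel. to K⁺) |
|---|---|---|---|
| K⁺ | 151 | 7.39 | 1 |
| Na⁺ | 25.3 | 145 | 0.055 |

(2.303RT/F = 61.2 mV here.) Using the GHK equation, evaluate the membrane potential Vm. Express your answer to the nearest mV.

Vm = 61.2 · log₁₀[(Σ P·[cation]ₒ + Σ P·[anion]ᵢ) / (Σ P·[cation]ᵢ + Σ P·[anion]ₒ)]
Numerator = 1×7.39 + 0.055×145 = 15.36
Denominator = 1×151 + 0.055×25.3 = 152.4
Vm = 61.2 · log₁₀(0.10083) = 61.2 × (-0.9964) = -60.98 mV

-61 mV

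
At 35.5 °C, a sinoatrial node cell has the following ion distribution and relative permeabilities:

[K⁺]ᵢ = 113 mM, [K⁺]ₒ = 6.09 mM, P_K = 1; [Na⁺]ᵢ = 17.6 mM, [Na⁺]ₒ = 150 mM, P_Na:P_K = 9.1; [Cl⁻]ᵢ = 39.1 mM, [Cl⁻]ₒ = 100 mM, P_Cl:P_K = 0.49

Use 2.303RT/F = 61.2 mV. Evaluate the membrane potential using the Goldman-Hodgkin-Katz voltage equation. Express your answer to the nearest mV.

Vm = 61.2 · log₁₀[(Σ P·[cation]ₒ + Σ P·[anion]ᵢ) / (Σ P·[cation]ᵢ + Σ P·[anion]ₒ)]
Numerator = 1×6.09 + 9.1×150 + 0.49×39.1 = 1390
Denominator = 1×113 + 9.1×17.6 + 0.49×100 = 322.2
Vm = 61.2 · log₁₀(4.3154) = 61.2 × (0.6350) = 38.86 mV

39 mV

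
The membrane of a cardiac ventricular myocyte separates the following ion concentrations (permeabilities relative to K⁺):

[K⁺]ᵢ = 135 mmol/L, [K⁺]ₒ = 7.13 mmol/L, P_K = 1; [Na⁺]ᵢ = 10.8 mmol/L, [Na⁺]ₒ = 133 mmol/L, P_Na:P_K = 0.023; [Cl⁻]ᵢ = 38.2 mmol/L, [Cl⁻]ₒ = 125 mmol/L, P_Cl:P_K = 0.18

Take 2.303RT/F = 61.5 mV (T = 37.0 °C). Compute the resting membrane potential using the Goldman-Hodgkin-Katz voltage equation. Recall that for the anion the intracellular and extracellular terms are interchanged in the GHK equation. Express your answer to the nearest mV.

-59 mV

Vm = 61.5 · log₁₀[(Σ P·[cation]ₒ + Σ P·[anion]ᵢ) / (Σ P·[cation]ᵢ + Σ P·[anion]ₒ)]
Numerator = 1×7.13 + 0.023×133 + 0.18×38.2 = 17.07
Denominator = 1×135 + 0.023×10.8 + 0.18×125 = 157.7
Vm = 61.5 · log₁₀(0.10818) = 61.5 × (-0.9659) = -59.40 mV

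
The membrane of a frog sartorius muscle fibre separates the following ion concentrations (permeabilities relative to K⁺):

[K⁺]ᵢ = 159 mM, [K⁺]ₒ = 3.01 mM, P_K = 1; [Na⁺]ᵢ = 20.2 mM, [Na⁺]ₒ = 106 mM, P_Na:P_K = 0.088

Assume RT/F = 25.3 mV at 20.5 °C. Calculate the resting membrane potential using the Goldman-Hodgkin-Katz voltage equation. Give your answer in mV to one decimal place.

-65.0 mV

Vm = 25.3 · ln[(Σ P·[cation]ₒ + Σ P·[anion]ᵢ) / (Σ P·[cation]ᵢ + Σ P·[anion]ₒ)]
Numerator = 1×3.01 + 0.088×106 = 12.34
Denominator = 1×159 + 0.088×20.2 = 160.8
Vm = 25.3 · ln(0.07674) = 25.3 × (-2.5673) = -64.95 mV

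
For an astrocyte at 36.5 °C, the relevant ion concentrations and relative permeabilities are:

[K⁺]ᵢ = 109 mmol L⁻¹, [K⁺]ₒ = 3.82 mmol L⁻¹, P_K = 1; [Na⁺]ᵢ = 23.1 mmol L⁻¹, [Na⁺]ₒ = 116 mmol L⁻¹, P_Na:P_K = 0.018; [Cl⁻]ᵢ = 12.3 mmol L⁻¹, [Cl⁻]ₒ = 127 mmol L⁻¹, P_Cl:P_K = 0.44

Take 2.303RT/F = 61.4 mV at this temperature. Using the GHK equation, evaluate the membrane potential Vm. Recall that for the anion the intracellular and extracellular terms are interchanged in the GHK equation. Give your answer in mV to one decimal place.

Vm = 61.4 · log₁₀[(Σ P·[cation]ₒ + Σ P·[anion]ᵢ) / (Σ P·[cation]ᵢ + Σ P·[anion]ₒ)]
Numerator = 1×3.82 + 0.018×116 + 0.44×12.3 = 11.32
Denominator = 1×109 + 0.018×23.1 + 0.44×127 = 165.3
Vm = 61.4 · log₁₀(0.068483) = 61.4 × (-1.1644) = -71.50 mV

-71.5 mV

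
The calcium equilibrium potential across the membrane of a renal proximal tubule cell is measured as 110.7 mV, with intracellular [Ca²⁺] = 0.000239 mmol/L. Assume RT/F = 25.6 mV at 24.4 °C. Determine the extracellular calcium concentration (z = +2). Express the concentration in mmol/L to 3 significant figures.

1.36 mmol/L

Nernst: E = (25.6/2) · ln([out]/[in]), so ln([out]/[in]) = 110.7 × 2 / 25.6 = 8.6484.
[out]/[in] = e^(8.6484) = 5701.
[out] = 5701 × 0.000239 = 1.363 mmol/L.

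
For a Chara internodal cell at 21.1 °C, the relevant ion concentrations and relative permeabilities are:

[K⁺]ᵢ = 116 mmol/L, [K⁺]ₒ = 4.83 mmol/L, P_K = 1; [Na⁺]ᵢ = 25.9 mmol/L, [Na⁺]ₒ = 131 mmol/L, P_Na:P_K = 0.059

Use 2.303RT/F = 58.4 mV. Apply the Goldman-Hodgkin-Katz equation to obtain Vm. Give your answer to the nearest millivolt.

Vm = 58.4 · log₁₀[(Σ P·[cation]ₒ + Σ P·[anion]ᵢ) / (Σ P·[cation]ᵢ + Σ P·[anion]ₒ)]
Numerator = 1×4.83 + 0.059×131 = 12.56
Denominator = 1×116 + 0.059×25.9 = 117.5
Vm = 58.4 · log₁₀(0.10686) = 58.4 × (-0.9712) = -56.72 mV

-57 mV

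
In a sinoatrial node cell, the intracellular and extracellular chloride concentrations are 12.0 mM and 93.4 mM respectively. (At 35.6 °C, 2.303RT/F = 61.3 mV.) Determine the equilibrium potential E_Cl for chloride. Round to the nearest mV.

E = (61.3/z) · log₁₀([Cl⁻]_out/[Cl⁻]_in) with z = -1.
For an anion, dividing by z = -1 reverses the sign.
= (61.3/-1) · log₁₀(93.4/12.0) = -61.30 · log₁₀(7.783)
= -61.30 · (0.8912) = -54.63 mV

-55 mV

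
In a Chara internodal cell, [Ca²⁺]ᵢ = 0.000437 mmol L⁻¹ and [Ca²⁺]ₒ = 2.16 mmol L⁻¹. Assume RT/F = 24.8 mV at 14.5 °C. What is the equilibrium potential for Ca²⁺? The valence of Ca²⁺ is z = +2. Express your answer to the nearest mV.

105 mV

E = (24.8/z) · ln([Ca²⁺]_out/[Ca²⁺]_in) with z = +2.
= (24.8/2) · ln(2.16/0.000437) = 12.40 · ln(4943)
= 12.40 · (8.5057) = 105.47 mV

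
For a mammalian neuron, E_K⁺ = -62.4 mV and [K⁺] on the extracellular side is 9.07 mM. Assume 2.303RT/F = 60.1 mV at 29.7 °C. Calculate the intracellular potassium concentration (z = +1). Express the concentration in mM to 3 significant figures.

Nernst: E = (60.1/1) · log₁₀([out]/[in]), so log₁₀([out]/[in]) = -62.4 × 1 / 60.1 = -1.0383.
[out]/[in] = 10^(-1.0383) = 0.09157.
[in] = 9.07 / 0.09157 = 99.06 mM.

99.1 mM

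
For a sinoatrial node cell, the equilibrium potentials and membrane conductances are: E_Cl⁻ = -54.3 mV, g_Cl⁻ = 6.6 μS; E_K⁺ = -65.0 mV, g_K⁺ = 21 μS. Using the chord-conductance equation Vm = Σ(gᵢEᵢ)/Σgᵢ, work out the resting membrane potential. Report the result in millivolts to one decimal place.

Σ gᵢEᵢ = 6.6·(-54.3) + 21·(-65.0) = -1723.38
Σ gᵢ = 6.6 + 21 = 27.6
Vm = -1723.38 / 27.6 = -62.44 mV

-62.4 mV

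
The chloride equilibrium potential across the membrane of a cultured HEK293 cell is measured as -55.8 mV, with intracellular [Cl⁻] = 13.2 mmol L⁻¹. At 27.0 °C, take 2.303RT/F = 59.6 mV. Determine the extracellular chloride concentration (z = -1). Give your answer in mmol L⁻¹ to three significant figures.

Nernst: E = (59.6/-1) · log₁₀([out]/[in]), so log₁₀([out]/[in]) = -55.8 × -1 / 59.6 = 0.9362.
[out]/[in] = 10^(0.9362) = 8.635.
[out] = 8.635 × 13.2 = 114 mmol L⁻¹.

114 mmol L⁻¹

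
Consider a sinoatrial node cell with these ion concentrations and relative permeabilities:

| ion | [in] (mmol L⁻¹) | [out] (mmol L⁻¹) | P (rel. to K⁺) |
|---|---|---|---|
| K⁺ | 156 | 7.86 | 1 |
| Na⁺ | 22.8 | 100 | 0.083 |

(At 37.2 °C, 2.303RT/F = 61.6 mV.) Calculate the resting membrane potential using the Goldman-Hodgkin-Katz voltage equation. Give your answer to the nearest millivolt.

-61 mV

Vm = 61.6 · log₁₀[(Σ P·[cation]ₒ + Σ P·[anion]ᵢ) / (Σ P·[cation]ᵢ + Σ P·[anion]ₒ)]
Numerator = 1×7.86 + 0.083×100 = 16.16
Denominator = 1×156 + 0.083×22.8 = 157.9
Vm = 61.6 · log₁₀(0.10235) = 61.6 × (-0.9899) = -60.98 mV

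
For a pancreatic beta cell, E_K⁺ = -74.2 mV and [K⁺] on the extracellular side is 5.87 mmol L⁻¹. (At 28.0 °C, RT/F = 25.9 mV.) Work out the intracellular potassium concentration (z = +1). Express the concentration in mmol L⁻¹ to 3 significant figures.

103 mmol L⁻¹

Nernst: E = (25.9/1) · ln([out]/[in]), so ln([out]/[in]) = -74.2 × 1 / 25.9 = -2.8649.
[out]/[in] = e^(-2.8649) = 0.05699.
[in] = 5.87 / 0.05699 = 103 mmol L⁻¹.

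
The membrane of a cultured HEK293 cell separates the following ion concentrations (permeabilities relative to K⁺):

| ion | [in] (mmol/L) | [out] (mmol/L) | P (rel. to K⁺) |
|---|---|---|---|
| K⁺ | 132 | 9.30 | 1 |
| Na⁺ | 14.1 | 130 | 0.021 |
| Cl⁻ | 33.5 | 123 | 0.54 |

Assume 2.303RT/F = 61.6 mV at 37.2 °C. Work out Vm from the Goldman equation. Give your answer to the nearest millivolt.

-50 mV

Vm = 61.6 · log₁₀[(Σ P·[cation]ₒ + Σ P·[anion]ᵢ) / (Σ P·[cation]ᵢ + Σ P·[anion]ₒ)]
Numerator = 1×9.30 + 0.021×130 + 0.54×33.5 = 30.12
Denominator = 1×132 + 0.021×14.1 + 0.54×123 = 198.7
Vm = 61.6 · log₁₀(0.15157) = 61.6 × (-0.8194) = -50.47 mV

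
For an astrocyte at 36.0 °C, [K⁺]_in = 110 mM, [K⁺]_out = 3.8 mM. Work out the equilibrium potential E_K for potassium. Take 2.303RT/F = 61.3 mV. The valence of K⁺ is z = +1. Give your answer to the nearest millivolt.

E = (61.3/z) · log₁₀([K⁺]_out/[K⁺]_in) with z = +1.
= (61.3/1) · log₁₀(3.8/110) = 61.30 · log₁₀(0.03455)
= 61.30 · (-1.4616) = -89.60 mV

-90 mV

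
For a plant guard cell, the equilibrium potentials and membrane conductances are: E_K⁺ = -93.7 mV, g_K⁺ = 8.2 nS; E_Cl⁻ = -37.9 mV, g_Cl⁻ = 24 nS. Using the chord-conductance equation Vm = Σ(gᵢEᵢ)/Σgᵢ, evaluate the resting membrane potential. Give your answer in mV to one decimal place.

-52.1 mV

Σ gᵢEᵢ = 8.2·(-93.7) + 24·(-37.9) = -1677.94
Σ gᵢ = 8.2 + 24 = 32.2
Vm = -1677.94 / 32.2 = -52.11 mV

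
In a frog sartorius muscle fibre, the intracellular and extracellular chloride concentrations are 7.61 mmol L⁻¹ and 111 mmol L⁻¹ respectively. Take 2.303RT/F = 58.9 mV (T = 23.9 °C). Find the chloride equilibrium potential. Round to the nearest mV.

-69 mV

E = (58.9/z) · log₁₀([Cl⁻]_out/[Cl⁻]_in) with z = -1.
For an anion, dividing by z = -1 reverses the sign.
= (58.9/-1) · log₁₀(111/7.61) = -58.90 · log₁₀(14.59)
= -58.90 · (1.1639) = -68.56 mV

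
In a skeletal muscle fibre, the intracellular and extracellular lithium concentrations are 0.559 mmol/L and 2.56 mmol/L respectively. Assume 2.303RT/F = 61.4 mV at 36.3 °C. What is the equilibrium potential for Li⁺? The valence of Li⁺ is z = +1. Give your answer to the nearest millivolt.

E = (61.4/z) · log₁₀([Li⁺]_out/[Li⁺]_in) with z = +1.
= (61.4/1) · log₁₀(2.56/0.559) = 61.40 · log₁₀(4.58)
= 61.40 · (0.6608) = 40.57 mV

41 mV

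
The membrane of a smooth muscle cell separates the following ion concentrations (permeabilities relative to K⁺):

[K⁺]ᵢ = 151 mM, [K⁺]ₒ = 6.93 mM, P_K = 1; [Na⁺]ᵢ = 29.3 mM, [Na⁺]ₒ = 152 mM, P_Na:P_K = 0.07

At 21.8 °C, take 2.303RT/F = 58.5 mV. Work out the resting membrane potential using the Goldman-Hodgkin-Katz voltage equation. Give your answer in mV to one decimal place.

Vm = 58.5 · log₁₀[(Σ P·[cation]ₒ + Σ P·[anion]ᵢ) / (Σ P·[cation]ᵢ + Σ P·[anion]ₒ)]
Numerator = 1×6.93 + 0.07×152 = 17.57
Denominator = 1×151 + 0.07×29.3 = 153.1
Vm = 58.5 · log₁₀(0.1148) = 58.5 × (-0.9401) = -54.99 mV

-55.0 mV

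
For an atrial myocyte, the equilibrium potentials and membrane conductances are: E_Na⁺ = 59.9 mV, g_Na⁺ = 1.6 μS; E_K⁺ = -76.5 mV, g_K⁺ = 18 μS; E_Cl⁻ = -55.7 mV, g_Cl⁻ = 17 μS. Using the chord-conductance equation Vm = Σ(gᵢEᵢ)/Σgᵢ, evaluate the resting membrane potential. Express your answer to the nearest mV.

-61 mV

Σ gᵢEᵢ = 1.6·(59.9) + 18·(-76.5) + 17·(-55.7) = -2228.06
Σ gᵢ = 1.6 + 18 + 17 = 36.6
Vm = -2228.06 / 36.6 = -60.88 mV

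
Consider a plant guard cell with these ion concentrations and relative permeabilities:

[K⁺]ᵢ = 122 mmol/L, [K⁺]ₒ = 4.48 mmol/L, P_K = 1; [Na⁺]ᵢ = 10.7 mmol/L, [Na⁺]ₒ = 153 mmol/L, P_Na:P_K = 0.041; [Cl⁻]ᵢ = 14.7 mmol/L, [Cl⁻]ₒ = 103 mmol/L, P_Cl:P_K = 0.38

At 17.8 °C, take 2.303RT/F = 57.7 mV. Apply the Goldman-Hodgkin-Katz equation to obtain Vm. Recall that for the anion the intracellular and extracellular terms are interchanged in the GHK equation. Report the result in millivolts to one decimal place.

-57.4 mV

Vm = 57.7 · log₁₀[(Σ P·[cation]ₒ + Σ P·[anion]ᵢ) / (Σ P·[cation]ᵢ + Σ P·[anion]ₒ)]
Numerator = 1×4.48 + 0.041×153 + 0.38×14.7 = 16.34
Denominator = 1×122 + 0.041×10.7 + 0.38×103 = 161.6
Vm = 57.7 · log₁₀(0.10112) = 57.7 × (-0.9952) = -57.42 mV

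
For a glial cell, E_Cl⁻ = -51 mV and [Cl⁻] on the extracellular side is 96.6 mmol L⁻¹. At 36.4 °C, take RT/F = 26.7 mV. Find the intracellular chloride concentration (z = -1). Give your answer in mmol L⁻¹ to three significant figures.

Nernst: E = (26.7/-1) · ln([out]/[in]), so ln([out]/[in]) = -51.0 × -1 / 26.7 = 1.9101.
[out]/[in] = e^(1.9101) = 6.754.
[in] = 96.6 / 6.754 = 14.3 mmol L⁻¹.

14.3 mmol L⁻¹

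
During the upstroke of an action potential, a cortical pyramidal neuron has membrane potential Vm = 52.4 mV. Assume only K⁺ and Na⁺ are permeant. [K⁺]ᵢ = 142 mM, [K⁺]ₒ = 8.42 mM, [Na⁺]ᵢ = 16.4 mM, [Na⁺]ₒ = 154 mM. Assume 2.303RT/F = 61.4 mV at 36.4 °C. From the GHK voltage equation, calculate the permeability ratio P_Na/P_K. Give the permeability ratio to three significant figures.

Let α = P_Na/P_K. GHK: Vm = 61.4·log₁₀[(Kₒ + α·Naₒ)/(Kᵢ + α·Naᵢ)].
10^(Vm/61.4) = 10^(52.4/61.4) = 7.1354
So 7.1354·(Kᵢ + α·Naᵢ) = Kₒ + α·Naₒ → α = (7.1354·142.0 − 8.42) / (154.0 − 7.1354·16.4)
α = (1013 − 8.42) / (154.0 − 117) = 1005/36.98 = 27.17

27.2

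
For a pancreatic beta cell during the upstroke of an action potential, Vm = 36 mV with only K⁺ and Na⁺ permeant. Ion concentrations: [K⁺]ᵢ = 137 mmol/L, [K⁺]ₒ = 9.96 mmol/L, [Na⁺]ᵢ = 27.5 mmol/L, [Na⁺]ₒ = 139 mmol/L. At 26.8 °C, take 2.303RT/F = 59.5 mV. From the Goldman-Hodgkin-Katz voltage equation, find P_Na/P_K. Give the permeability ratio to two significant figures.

Let α = P_Na/P_K. GHK: Vm = 59.5·log₁₀[(Kₒ + α·Naₒ)/(Kᵢ + α·Naᵢ)].
10^(Vm/59.5) = 10^(36.0/59.5) = 4.0276
So 4.0276·(Kᵢ + α·Naᵢ) = Kₒ + α·Naₒ → α = (4.0276·137.0 − 9.96) / (139.0 − 4.0276·27.5)
α = (551.8 − 9.96) / (139.0 − 110.8) = 541.8/28.24 = 19.18

19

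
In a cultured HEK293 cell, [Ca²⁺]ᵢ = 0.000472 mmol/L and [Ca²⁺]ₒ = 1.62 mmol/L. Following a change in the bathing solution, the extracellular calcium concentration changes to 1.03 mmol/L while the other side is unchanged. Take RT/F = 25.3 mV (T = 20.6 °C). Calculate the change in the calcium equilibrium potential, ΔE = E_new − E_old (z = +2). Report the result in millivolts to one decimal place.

E_old = (25.3/2)·ln(1.62/0.000472) = 102.98 mV
E_new = (25.3/2)·ln(1.03/0.000472) = 97.25 mV
ΔE = 97.25 − (102.98) = -5.73 mV

-5.7 mV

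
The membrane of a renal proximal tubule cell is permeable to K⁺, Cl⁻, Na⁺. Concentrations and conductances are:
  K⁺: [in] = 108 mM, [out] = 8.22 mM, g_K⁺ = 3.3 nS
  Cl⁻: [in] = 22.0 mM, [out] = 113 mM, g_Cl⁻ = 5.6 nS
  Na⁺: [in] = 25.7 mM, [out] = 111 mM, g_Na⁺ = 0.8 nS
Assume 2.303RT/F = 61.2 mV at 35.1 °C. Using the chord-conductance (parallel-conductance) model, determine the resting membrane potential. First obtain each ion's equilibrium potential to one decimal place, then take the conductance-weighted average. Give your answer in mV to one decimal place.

-45.2 mV

E_K⁺ = (61.2/1)·log₁₀(8.22/108) = -68.5 mV
E_Cl⁻ = (61.2/-1)·log₁₀(113/22.0) = -43.5 mV
E_Na⁺ = (61.2/1)·log₁₀(111/25.7) = 38.9 mV
Vm = (Σ gᵢEᵢ)/(Σ gᵢ) = (3.3·-68.5 + 5.6·-43.5 + 0.8·38.9) / (3.3 + 5.6 + 0.8)
= -438.53 / 9.7 = -45.21 mV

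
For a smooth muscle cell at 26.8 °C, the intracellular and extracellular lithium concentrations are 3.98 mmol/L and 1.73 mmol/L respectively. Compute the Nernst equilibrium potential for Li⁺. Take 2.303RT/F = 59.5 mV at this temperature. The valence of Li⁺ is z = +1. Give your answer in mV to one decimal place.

-21.5 mV

E = (59.5/z) · log₁₀([Li⁺]_out/[Li⁺]_in) with z = +1.
= (59.5/1) · log₁₀(1.73/3.98) = 59.50 · log₁₀(0.4347)
= 59.50 · (-0.3618) = -21.53 mV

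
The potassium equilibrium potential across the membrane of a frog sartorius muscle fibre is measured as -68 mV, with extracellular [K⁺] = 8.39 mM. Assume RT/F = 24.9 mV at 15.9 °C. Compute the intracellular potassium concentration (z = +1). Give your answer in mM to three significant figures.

129 mM

Nernst: E = (24.9/1) · ln([out]/[in]), so ln([out]/[in]) = -68.0 × 1 / 24.9 = -2.7309.
[out]/[in] = e^(-2.7309) = 0.06516.
[in] = 8.39 / 0.06516 = 128.8 mM.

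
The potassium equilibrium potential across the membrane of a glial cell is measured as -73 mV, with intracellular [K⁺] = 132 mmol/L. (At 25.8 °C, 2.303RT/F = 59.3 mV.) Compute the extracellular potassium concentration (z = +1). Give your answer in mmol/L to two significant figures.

Nernst: E = (59.3/1) · log₁₀([out]/[in]), so log₁₀([out]/[in]) = -73.0 × 1 / 59.3 = -1.2310.
[out]/[in] = 10^(-1.2310) = 0.05875.
[out] = 0.05875 × 132 = 7.754 mmol/L.

7.8 mmol/L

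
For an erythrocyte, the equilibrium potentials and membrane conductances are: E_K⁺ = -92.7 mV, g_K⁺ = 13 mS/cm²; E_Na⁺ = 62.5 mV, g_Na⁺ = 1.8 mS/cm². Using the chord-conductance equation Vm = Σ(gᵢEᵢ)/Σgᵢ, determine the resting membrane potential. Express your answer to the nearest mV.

Σ gᵢEᵢ = 13·(-92.7) + 1.8·(62.5) = -1092.60
Σ gᵢ = 13 + 1.8 = 14.8
Vm = -1092.60 / 14.8 = -73.82 mV

-74 mV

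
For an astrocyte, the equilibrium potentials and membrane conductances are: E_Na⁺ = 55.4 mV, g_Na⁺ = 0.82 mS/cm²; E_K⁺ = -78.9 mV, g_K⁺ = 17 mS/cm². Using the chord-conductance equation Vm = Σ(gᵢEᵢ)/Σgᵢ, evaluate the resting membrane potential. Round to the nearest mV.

Σ gᵢEᵢ = 0.82·(55.4) + 17·(-78.9) = -1295.87
Σ gᵢ = 0.82 + 17 = 17.82
Vm = -1295.87 / 17.82 = -72.72 mV

-73 mV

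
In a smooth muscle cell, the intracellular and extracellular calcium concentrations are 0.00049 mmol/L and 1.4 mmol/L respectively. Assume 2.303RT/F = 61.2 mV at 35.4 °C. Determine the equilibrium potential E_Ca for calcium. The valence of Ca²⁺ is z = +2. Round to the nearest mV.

106 mV

E = (61.2/z) · log₁₀([Ca²⁺]_out/[Ca²⁺]_in) with z = +2.
= (61.2/2) · log₁₀(1.4/0.00049) = 30.60 · log₁₀(2857)
= 30.60 · (3.4559) = 105.75 mV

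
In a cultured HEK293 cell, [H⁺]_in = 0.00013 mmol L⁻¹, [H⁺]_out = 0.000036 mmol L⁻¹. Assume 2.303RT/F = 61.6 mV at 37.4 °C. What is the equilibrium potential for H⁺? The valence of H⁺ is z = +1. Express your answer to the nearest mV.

-34 mV

E = (61.6/z) · log₁₀([H⁺]_out/[H⁺]_in) with z = +1.
= (61.6/1) · log₁₀(0.000036/0.00013) = 61.60 · log₁₀(0.2769)
= 61.60 · (-0.5576) = -34.35 mV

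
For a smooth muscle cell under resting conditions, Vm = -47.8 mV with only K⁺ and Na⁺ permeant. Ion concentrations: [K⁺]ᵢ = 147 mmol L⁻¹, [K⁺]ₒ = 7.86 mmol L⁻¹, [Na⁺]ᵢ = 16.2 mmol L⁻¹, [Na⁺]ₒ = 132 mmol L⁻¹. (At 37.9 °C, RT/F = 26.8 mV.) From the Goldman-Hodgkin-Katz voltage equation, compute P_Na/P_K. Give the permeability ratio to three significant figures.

0.130

Let α = P_Na/P_K. GHK: Vm = 26.8·ln[(Kₒ + α·Naₒ)/(Kᵢ + α·Naᵢ)].
e^(Vm/26.8) = e^(-47.8/26.8) = 0.16804
So 0.16804·(Kᵢ + α·Naᵢ) = Kₒ + α·Naₒ → α = (0.16804·147.0 − 7.86) / (132.0 − 0.16804·16.2)
α = (24.7 − 7.86) / (132.0 − 2.722) = 16.84/129.3 = 0.1303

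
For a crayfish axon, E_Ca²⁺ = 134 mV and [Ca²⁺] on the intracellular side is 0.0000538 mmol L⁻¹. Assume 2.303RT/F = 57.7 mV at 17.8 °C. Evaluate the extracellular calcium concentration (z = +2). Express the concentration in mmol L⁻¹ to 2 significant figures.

2.4 mmol L⁻¹

Nernst: E = (57.7/2) · log₁₀([out]/[in]), so log₁₀([out]/[in]) = 134.0 × 2 / 57.7 = 4.6447.
[out]/[in] = 10^(4.6447) = 4.413e+04.
[out] = 4.413e+04 × 0.0000538 = 2.374 mmol L⁻¹.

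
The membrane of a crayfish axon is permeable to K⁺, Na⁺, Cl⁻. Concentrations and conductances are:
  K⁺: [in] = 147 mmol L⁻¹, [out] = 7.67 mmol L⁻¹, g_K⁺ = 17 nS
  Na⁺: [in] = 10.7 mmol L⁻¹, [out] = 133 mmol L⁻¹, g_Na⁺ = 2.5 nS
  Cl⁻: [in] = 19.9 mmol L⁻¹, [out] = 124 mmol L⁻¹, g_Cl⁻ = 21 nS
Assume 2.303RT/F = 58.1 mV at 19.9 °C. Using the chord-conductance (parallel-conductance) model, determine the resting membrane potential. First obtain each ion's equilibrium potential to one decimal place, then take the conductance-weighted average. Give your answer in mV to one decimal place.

E_K⁺ = (58.1/1)·log₁₀(7.67/147) = -74.5 mV
E_Na⁺ = (58.1/1)·log₁₀(133/10.7) = 63.6 mV
E_Cl⁻ = (58.1/-1)·log₁₀(124/19.9) = -46.2 mV
Vm = (Σ gᵢEᵢ)/(Σ gᵢ) = (17·-74.5 + 2.5·63.6 + 21·-46.2) / (17 + 2.5 + 21)
= -2077.70 / 40.5 = -51.30 mV

-51.3 mV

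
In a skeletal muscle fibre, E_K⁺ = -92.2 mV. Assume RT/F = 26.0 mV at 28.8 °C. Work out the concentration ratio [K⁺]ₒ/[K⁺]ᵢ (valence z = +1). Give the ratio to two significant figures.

ln([out]/[in]) = E·z/(26.0) = -92.2 × 1 / 26.0 = -3.5462
[out]/[in] = e^(-3.5462) = 0.02884

0.029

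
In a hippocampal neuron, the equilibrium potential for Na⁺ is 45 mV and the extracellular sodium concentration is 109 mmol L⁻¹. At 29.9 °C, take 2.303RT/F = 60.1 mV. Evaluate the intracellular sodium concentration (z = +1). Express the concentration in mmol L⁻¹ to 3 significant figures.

Nernst: E = (60.1/1) · log₁₀([out]/[in]), so log₁₀([out]/[in]) = 45.0 × 1 / 60.1 = 0.7488.
[out]/[in] = 10^(0.7488) = 5.607.
[in] = 109 / 5.607 = 19.44 mmol L⁻¹.

19.4 mmol L⁻¹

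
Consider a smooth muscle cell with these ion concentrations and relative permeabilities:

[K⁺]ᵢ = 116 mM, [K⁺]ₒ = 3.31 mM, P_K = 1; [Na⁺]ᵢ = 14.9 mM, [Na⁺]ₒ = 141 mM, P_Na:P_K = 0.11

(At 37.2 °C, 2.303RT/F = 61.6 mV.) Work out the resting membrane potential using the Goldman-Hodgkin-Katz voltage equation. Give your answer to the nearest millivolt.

Vm = 61.6 · log₁₀[(Σ P·[cation]ₒ + Σ P·[anion]ᵢ) / (Σ P·[cation]ᵢ + Σ P·[anion]ₒ)]
Numerator = 1×3.31 + 0.11×141 = 18.82
Denominator = 1×116 + 0.11×14.9 = 117.6
Vm = 61.6 · log₁₀(0.15998) = 61.6 × (-0.7959) = -49.03 mV

-49 mV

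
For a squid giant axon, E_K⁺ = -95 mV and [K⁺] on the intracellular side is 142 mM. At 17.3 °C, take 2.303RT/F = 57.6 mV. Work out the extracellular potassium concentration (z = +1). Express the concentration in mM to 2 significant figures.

Nernst: E = (57.6/1) · log₁₀([out]/[in]), so log₁₀([out]/[in]) = -95.0 × 1 / 57.6 = -1.6493.
[out]/[in] = 10^(-1.6493) = 0.02242.
[out] = 0.02242 × 142 = 3.184 mM.

3.2 mM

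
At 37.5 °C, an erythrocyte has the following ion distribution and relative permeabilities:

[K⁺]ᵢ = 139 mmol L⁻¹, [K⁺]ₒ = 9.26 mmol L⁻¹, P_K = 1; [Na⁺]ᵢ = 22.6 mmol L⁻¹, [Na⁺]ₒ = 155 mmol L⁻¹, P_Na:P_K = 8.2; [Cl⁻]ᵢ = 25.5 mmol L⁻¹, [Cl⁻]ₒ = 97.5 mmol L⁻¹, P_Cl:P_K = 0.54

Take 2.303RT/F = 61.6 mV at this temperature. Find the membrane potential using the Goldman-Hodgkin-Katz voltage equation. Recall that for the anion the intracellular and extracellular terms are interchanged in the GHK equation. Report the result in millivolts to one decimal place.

33.0 mV

Vm = 61.6 · log₁₀[(Σ P·[cation]ₒ + Σ P·[anion]ᵢ) / (Σ P·[cation]ᵢ + Σ P·[anion]ₒ)]
Numerator = 1×9.26 + 8.2×155 + 0.54×25.5 = 1294
Denominator = 1×139 + 8.2×22.6 + 0.54×97.5 = 377
Vm = 61.6 · log₁₀(3.4327) = 61.6 × (0.5356) = 33.00 mV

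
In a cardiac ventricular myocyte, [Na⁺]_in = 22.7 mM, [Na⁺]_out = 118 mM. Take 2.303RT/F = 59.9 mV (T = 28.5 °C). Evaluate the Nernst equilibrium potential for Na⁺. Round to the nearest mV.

43 mV

E = (59.9/z) · log₁₀([Na⁺]_out/[Na⁺]_in) with z = +1.
= (59.9/1) · log₁₀(118/22.7) = 59.90 · log₁₀(5.198)
= 59.90 · (0.7159) = 42.88 mV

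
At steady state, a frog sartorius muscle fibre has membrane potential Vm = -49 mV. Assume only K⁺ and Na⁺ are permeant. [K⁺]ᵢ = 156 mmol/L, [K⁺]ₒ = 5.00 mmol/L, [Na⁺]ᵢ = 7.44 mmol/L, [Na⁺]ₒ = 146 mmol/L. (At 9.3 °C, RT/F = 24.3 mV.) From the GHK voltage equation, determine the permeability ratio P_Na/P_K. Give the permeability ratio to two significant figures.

Let α = P_Na/P_K. GHK: Vm = 24.3·ln[(Kₒ + α·Naₒ)/(Kᵢ + α·Naᵢ)].
e^(Vm/24.3) = e^(-49.0/24.3) = 0.13313
So 0.13313·(Kᵢ + α·Naᵢ) = Kₒ + α·Naₒ → α = (0.13313·156.0 − 5.0) / (146.0 − 0.13313·7.44)
α = (20.77 − 5.0) / (146.0 − 0.9905) = 15.77/145 = 0.1087

0.11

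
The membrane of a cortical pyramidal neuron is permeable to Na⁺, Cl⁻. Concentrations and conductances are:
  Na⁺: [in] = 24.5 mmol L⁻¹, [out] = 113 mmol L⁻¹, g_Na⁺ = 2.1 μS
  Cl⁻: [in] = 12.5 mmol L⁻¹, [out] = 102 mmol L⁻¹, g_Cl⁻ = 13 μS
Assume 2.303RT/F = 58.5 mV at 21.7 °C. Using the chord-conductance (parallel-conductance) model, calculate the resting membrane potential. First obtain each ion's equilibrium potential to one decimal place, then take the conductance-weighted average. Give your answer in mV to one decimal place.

E_Na⁺ = (58.5/1)·log₁₀(113/24.5) = 38.8 mV
E_Cl⁻ = (58.5/-1)·log₁₀(102/12.5) = -53.3 mV
Vm = (Σ gᵢEᵢ)/(Σ gᵢ) = (2.1·38.8 + 13·-53.3) / (2.1 + 13)
= -611.42 / 15.1 = -40.49 mV

-40.5 mV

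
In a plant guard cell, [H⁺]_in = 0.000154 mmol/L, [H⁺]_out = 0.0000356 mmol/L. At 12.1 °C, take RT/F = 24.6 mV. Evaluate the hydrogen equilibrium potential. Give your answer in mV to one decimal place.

-36.0 mV

E = (24.6/z) · ln([H⁺]_out/[H⁺]_in) with z = +1.
= (24.6/1) · ln(0.0000356/0.000154) = 24.60 · ln(0.2312)
= 24.60 · (-1.4646) = -36.03 mV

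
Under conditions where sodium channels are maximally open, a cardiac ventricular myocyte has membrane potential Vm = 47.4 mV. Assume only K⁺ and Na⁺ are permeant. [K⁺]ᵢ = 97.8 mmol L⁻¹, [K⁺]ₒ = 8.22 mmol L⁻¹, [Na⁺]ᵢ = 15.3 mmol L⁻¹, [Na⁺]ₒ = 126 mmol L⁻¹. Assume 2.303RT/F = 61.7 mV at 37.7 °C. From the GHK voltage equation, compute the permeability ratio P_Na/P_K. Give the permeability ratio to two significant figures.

16

Let α = P_Na/P_K. GHK: Vm = 61.7·log₁₀[(Kₒ + α·Naₒ)/(Kᵢ + α·Naᵢ)].
10^(Vm/61.7) = 10^(47.4/61.7) = 5.8645
So 5.8645·(Kᵢ + α·Naᵢ) = Kₒ + α·Naₒ → α = (5.8645·97.8 − 8.22) / (126.0 − 5.8645·15.3)
α = (573.6 − 8.22) / (126.0 − 89.73) = 565.3/36.27 = 15.59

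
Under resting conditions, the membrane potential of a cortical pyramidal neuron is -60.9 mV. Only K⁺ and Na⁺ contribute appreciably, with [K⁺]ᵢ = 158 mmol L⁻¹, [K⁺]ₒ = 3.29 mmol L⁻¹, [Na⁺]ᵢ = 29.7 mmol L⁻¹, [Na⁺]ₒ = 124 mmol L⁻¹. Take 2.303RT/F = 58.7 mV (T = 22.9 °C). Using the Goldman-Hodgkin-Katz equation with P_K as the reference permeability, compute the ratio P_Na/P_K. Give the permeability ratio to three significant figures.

0.0924

Let α = P_Na/P_K. GHK: Vm = 58.7·log₁₀[(Kₒ + α·Naₒ)/(Kᵢ + α·Naᵢ)].
10^(Vm/58.7) = 10^(-60.9/58.7) = 0.091732
So 0.091732·(Kᵢ + α·Naᵢ) = Kₒ + α·Naₒ → α = (0.091732·158.0 − 3.29) / (124.0 − 0.091732·29.7)
α = (14.49 − 3.29) / (124.0 − 2.724) = 11.2/121.3 = 0.09238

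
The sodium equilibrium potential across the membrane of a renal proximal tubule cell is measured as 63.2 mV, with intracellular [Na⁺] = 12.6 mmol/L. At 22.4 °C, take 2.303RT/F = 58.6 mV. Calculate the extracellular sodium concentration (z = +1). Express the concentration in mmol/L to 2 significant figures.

150 mmol/L

Nernst: E = (58.6/1) · log₁₀([out]/[in]), so log₁₀([out]/[in]) = 63.2 × 1 / 58.6 = 1.0785.
[out]/[in] = 10^(1.0785) = 11.98.
[out] = 11.98 × 12.6 = 151 mmol/L.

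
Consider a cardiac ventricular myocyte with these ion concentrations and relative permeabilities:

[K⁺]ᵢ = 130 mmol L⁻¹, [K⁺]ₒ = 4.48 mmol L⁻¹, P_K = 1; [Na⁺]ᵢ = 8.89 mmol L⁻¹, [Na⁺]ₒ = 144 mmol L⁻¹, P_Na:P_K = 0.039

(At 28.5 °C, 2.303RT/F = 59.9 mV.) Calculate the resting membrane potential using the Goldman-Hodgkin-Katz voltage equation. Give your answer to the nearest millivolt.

Vm = 59.9 · log₁₀[(Σ P·[cation]ₒ + Σ P·[anion]ᵢ) / (Σ P·[cation]ᵢ + Σ P·[anion]ₒ)]
Numerator = 1×4.48 + 0.039×144 = 10.1
Denominator = 1×130 + 0.039×8.89 = 130.3
Vm = 59.9 · log₁₀(0.077455) = 59.9 × (-1.1110) = -66.55 mV

-67 mV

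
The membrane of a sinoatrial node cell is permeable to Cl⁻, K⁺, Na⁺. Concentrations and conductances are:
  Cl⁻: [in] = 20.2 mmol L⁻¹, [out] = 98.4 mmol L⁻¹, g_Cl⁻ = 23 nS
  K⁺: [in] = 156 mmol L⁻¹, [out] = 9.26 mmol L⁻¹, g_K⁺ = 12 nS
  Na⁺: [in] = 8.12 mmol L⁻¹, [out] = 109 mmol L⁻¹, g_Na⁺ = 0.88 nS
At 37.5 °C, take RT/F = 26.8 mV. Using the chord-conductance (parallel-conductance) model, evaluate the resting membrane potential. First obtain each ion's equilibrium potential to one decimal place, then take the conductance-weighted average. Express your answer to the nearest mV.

-51 mV

E_Cl⁻ = (26.8/-1)·ln(98.4/20.2) = -42.4 mV
E_K⁺ = (26.8/1)·ln(9.26/156) = -75.7 mV
E_Na⁺ = (26.8/1)·ln(109/8.12) = 69.6 mV
Vm = (Σ gᵢEᵢ)/(Σ gᵢ) = (23·-42.4 + 12·-75.7 + 0.88·69.6) / (23 + 12 + 0.88)
= -1822.35 / 35.88 = -50.79 mV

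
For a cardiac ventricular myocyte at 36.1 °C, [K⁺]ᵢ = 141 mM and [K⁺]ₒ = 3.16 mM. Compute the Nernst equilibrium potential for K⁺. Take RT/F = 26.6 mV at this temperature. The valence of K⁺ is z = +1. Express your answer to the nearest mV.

E = (26.6/z) · ln([K⁺]_out/[K⁺]_in) with z = +1.
= (26.6/1) · ln(3.16/141) = 26.60 · ln(0.02241)
= 26.60 · (-3.7982) = -101.03 mV

-101 mV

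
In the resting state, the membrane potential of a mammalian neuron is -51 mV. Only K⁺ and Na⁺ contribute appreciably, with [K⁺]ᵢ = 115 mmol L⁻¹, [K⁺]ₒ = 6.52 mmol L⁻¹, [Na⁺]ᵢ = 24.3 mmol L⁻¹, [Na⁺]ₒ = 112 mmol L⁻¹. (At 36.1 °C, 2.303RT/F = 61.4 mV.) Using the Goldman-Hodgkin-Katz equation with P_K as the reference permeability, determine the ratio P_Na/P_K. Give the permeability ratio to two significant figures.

Let α = P_Na/P_K. GHK: Vm = 61.4·log₁₀[(Kₒ + α·Naₒ)/(Kᵢ + α·Naᵢ)].
10^(Vm/61.4) = 10^(-51.0/61.4) = 0.1477
So 0.1477·(Kᵢ + α·Naᵢ) = Kₒ + α·Naₒ → α = (0.1477·115.0 − 6.52) / (112.0 − 0.1477·24.3)
α = (16.99 − 6.52) / (112.0 − 3.589) = 10.47/108.4 = 0.09654

0.097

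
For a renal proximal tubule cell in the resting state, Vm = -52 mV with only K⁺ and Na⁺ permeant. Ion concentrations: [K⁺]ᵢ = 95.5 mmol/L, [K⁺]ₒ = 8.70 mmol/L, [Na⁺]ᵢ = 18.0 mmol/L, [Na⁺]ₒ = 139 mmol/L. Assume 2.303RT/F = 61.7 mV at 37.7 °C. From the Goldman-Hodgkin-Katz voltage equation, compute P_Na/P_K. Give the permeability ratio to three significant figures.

0.0368

Let α = P_Na/P_K. GHK: Vm = 61.7·log₁₀[(Kₒ + α·Naₒ)/(Kᵢ + α·Naᵢ)].
10^(Vm/61.7) = 10^(-52.0/61.7) = 0.14362
So 0.14362·(Kᵢ + α·Naᵢ) = Kₒ + α·Naₒ → α = (0.14362·95.5 − 8.7) / (139.0 − 0.14362·18.0)
α = (13.72 − 8.7) / (139.0 − 2.585) = 5.016/136.4 = 0.03677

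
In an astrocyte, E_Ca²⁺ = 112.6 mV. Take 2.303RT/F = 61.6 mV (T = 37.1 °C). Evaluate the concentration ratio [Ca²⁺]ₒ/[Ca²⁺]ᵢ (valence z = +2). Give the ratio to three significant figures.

log₁₀([out]/[in]) = E·z/(61.6) = 112.6 × 2 / 61.6 = 3.6558
[out]/[in] = 10^(3.6558) = 4527

4530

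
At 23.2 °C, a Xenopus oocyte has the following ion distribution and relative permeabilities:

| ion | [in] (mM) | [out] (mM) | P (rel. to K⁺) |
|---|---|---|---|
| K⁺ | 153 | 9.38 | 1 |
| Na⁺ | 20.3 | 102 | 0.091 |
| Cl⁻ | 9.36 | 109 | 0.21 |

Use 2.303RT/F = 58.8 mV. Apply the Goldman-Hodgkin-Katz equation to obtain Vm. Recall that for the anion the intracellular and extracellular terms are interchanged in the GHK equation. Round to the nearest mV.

Vm = 58.8 · log₁₀[(Σ P·[cation]ₒ + Σ P·[anion]ᵢ) / (Σ P·[cation]ᵢ + Σ P·[anion]ₒ)]
Numerator = 1×9.38 + 0.091×102 + 0.21×9.36 = 20.63
Denominator = 1×153 + 0.091×20.3 + 0.21×109 = 177.7
Vm = 58.8 · log₁₀(0.11606) = 58.8 × (-0.9353) = -55.00 mV

-55 mV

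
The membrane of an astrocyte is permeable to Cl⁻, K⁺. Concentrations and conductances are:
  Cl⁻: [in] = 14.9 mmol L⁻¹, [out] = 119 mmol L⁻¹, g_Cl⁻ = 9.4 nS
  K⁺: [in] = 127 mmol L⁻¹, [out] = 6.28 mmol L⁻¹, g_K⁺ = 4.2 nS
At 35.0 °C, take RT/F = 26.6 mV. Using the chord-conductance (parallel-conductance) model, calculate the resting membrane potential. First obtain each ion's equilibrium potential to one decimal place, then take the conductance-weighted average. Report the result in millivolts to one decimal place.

E_Cl⁻ = (26.6/-1)·ln(119/14.9) = -55.3 mV
E_K⁺ = (26.6/1)·ln(6.28/127) = -80.0 mV
Vm = (Σ gᵢEᵢ)/(Σ gᵢ) = (9.4·-55.3 + 4.2·-80.0) / (9.4 + 4.2)
= -855.82 / 13.6 = -62.93 mV

-62.9 mV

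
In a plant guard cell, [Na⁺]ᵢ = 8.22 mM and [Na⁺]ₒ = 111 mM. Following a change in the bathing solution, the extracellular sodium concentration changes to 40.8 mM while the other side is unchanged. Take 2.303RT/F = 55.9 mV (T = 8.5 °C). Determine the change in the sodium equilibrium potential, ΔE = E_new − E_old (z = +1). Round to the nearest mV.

E_old = (55.9/1)·log₁₀(111/8.22) = 63.19 mV
E_new = (55.9/1)·log₁₀(40.8/8.22) = 38.89 mV
ΔE = 38.89 − (63.19) = -24.30 mV

-24 mV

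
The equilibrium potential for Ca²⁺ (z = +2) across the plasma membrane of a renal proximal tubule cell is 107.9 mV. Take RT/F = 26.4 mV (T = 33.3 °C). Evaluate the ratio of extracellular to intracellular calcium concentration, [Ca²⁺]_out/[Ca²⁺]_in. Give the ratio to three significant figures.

3550

ln([out]/[in]) = E·z/(26.4) = 107.9 × 2 / 26.4 = 8.1742
[out]/[in] = e^(8.1742) = 3548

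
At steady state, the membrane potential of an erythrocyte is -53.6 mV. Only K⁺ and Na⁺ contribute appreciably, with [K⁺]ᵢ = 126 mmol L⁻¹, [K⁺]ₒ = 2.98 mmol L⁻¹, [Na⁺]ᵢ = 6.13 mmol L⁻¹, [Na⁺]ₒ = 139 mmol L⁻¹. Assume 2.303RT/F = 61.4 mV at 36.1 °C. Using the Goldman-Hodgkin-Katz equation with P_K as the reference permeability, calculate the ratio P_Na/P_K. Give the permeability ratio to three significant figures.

Let α = P_Na/P_K. GHK: Vm = 61.4·log₁₀[(Kₒ + α·Naₒ)/(Kᵢ + α·Naᵢ)].
10^(Vm/61.4) = 10^(-53.6/61.4) = 0.13398
So 0.13398·(Kᵢ + α·Naᵢ) = Kₒ + α·Naₒ → α = (0.13398·126.0 − 2.98) / (139.0 − 0.13398·6.13)
α = (16.88 − 2.98) / (139.0 − 0.8213) = 13.9/138.2 = 0.1006

0.101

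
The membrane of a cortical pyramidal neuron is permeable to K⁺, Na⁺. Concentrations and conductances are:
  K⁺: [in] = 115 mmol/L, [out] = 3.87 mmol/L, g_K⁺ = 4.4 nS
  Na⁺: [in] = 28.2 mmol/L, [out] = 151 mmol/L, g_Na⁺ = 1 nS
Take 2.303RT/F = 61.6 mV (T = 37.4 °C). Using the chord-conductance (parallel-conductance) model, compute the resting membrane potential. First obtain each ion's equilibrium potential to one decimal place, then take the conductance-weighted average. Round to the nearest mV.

-66 mV

E_K⁺ = (61.6/1)·log₁₀(3.87/115) = -90.7 mV
E_Na⁺ = (61.6/1)·log₁₀(151/28.2) = 44.9 mV
Vm = (Σ gᵢEᵢ)/(Σ gᵢ) = (4.4·-90.7 + 1·44.9) / (4.4 + 1)
= -354.18 / 5.4 = -65.59 mV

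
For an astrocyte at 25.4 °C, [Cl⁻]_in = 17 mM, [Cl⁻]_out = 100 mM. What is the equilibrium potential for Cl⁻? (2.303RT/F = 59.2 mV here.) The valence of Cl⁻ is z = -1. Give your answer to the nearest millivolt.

-46 mV

E = (59.2/z) · log₁₀([Cl⁻]_out/[Cl⁻]_in) with z = -1.
For an anion, dividing by z = -1 reverses the sign.
= (59.2/-1) · log₁₀(100/17) = -59.20 · log₁₀(5.882)
= -59.20 · (0.7696) = -45.56 mV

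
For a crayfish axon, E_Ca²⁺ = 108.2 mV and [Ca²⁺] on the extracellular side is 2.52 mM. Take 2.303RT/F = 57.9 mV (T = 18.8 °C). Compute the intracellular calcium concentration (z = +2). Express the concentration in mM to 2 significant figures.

0.00046 mM

Nernst: E = (57.9/2) · log₁₀([out]/[in]), so log₁₀([out]/[in]) = 108.2 × 2 / 57.9 = 3.7375.
[out]/[in] = 10^(3.7375) = 5464.
[in] = 2.52 / 5464 = 0.0004612 mM.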